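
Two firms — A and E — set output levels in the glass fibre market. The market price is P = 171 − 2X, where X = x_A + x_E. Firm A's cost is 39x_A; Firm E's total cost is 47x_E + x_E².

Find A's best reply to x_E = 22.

22

Firm A's profit: π = x_A(171 − 2(x_A + x_E)) − 39x_A.
∂π/∂x_A = 132 − 4x_A − 2x_E = 0, so x_A = 33 − 0.5x_E.
At x_E = 22: x_A = 33 − 0.5·22 = 22.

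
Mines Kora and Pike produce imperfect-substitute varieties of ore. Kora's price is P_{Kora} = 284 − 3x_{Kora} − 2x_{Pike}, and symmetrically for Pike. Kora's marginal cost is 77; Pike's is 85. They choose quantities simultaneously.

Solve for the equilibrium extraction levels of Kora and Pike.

26.375, 24.375

Mine Kora's profit: π = x_{Kora}(284 − 3x_{Kora} − 2x_{Pike}) − 77x_{Kora}.
∂π/∂x_{Kora} = 207 − 6x_{Kora} − 2x_{Pike} = 0 ⇒ x_{Kora} = 34.5 − (1/3)x_{Pike}.
Similarly x_{Pike} = 199/6 − (1/3)x_{Kora}.
Solving the two reaction functions simultaneously: (1 − (−1/3)(−1/3))x_{Kora} = 34.5 − (1/3)·(199/6), so (8/9)x_{Kora} = 211/9 and x_{Kora} = 26.375.
Then x_{Pike} = 199/6 − (1/3)·26.375 = 24.375.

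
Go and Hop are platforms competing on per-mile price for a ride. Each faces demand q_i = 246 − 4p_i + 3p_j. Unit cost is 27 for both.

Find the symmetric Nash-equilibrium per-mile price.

70.8

Go's profit: π = (p_{Go} − 27)(246 − 4p_{Go} + 3p_{Hop}).
∂π/∂p_{Go} = 354 − 8p_{Go} + 3p_{Hop} = 0 ⇒ p_{Go} = 44.25 + 0.375p_{Hop}.
The game is symmetric, so in equilibrium p_{Hop} = p_{Go}: the reaction function gives 0.625p_{Go} = 44.25, hence p_{Go} = 70.8.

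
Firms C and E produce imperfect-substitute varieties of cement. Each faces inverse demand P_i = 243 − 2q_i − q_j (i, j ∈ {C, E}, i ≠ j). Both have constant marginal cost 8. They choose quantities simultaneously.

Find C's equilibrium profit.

Firm C's profit: π = q_C(243 − 2q_C − q_E) − 8q_C.
∂π/∂q_C = 235 − 4q_C − q_E = 0 ⇒ q_C = 58.75 − 0.25q_E.
By symmetry q_E = q_C; substituting into the reaction function, 1.25q_C = 58.75 and q_C = 47.
P_C = 243 − 2·47 − 47 = 102.
Profit = (102 − 8)·47 = 4418.

4418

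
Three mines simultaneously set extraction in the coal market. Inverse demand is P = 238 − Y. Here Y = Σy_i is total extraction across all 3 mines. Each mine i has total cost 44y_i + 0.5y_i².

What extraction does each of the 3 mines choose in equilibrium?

A representative mine's profit is π_i = y_i(238 − Y) − 44y_i − 0.5y_i², with Y = y_i + Σ_{j≠i} y_j.
First-order condition: 194 − 3y_i − Σ_{j≠i} y_j = 0.
In a symmetric equilibrium every mine chooses the same y, so Σ_{j≠i} y_j = 2y. The condition becomes 194 − 5y = 0, giving y = 194/5 = 38.8.

38.8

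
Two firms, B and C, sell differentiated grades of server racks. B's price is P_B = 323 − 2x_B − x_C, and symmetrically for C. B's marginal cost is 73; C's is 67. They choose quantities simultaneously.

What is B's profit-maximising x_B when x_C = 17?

Firm B's profit: π = x_B(323 − 2x_B − x_C) − 73x_B.
∂π/∂x_B = 250 − 4x_B − x_C = 0 ⇒ x_B = 62.5 − 0.25x_C.
At x_C = 17: x_B = 62.5 − 0.25·17 = 58.25.

58.25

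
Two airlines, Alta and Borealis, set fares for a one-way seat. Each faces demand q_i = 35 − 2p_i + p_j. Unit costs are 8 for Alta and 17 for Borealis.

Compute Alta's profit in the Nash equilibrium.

Alta's profit: π = (p_{Alta} − 8)(35 − 2p_{Alta} + p_{Borealis}).
∂π/∂p_{Alta} = 51 − 4p_{Alta} + p_{Borealis} = 0 ⇒ p_{Alta} = 12.75 + 0.25p_{Borealis}.
Similarly p_{Borealis} = 17.25 + 0.25p_{Alta}.
Solving the two reaction functions simultaneously: (1 − (0.25)(0.25))p_{Alta} = 12.75 + 0.25·17.25, so 0.9375p_{Alta} = 17.0625 and p_{Alta} = 18.2.
Then p_{Borealis} = 17.25 + 0.25·18.2 = 21.8.
q_{Alta} = 35 − 2·18.2 + 21.8 = 20.4.
Profit = (18.2 − 8)·20.4 = 208.08.

208.08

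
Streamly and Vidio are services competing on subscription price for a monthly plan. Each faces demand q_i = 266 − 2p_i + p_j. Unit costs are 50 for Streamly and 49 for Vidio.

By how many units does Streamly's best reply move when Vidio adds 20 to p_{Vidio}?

5

Streamly's profit: π = (p_{Streamly} − 50)(266 − 2p_{Streamly} + p_{Vidio}).
∂π/∂p_{Streamly} = 366 − 4p_{Streamly} + p_{Vidio} = 0 ⇒ p_{Streamly} = 91.5 + 0.25p_{Vidio}.
The reaction-function slope is 0.25, so a 20-unit rise in p_{Vidio} moves p_{Streamly} by 0.25 × 20 = 5. Streamly's best response rises — the actions are strategic complements.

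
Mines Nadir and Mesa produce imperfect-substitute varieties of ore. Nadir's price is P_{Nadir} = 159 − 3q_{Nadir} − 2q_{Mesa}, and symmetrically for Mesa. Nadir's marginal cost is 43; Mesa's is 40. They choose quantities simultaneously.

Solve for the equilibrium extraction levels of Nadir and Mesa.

Mine Nadir's profit: π = q_{Nadir}(159 − 3q_{Nadir} − 2q_{Mesa}) − 43q_{Nadir}.
∂π/∂q_{Nadir} = 116 − 6q_{Nadir} − 2q_{Mesa} = 0 ⇒ q_{Nadir} = 58/3 − (1/3)q_{Mesa}.
Similarly q_{Mesa} = 119/6 − (1/3)q_{Nadir}.
Plugging q_{Mesa} into Nadir's best response: q_{Nadir} = 58/3 − (1/3)(119/6 − (1/3)q_{Nadir}) ⇒ (8/9)q_{Nadir} = 229/18, so q_{Nadir} = 14.3125.
Then q_{Mesa} = 119/6 − (1/3)·14.3125 = 15.0625.

14.3125, 15.0625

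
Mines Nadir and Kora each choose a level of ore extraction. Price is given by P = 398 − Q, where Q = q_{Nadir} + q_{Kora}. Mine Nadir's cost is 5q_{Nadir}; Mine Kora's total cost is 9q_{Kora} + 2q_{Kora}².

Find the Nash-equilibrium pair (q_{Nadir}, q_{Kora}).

179, 35

Mine Nadir's profit: π = q_{Nadir}(398 − (q_{Nadir} + q_{Kora})) − 5q_{Nadir}.
∂π/∂q_{Nadir} = 393 − 2q_{Nadir} − q_{Kora} = 0, so q_{Nadir} = 196.5 − 0.5q_{Kora}.
For Kora: ∂π/∂q_{Kora} = 389 − 6q_{Kora} − q_{Nadir} = 0 ⇒ q_{Kora} = 389/6 − (1/6)q_{Nadir}.
Plugging q_{Kora} into Nadir's best response: q_{Nadir} = 196.5 − 0.5(389/6 − (1/6)q_{Nadir}) ⇒ (11/12)q_{Nadir} = 1969/12, so q_{Nadir} = 179.
Then q_{Kora} = 389/6 − (1/6)·179 = 35.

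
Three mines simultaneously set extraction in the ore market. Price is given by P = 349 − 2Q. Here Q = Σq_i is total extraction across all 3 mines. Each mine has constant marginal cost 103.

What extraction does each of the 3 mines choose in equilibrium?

30.75

A representative mine's profit is π_i = q_i(349 − 2Q) − 103q_i, with Q = q_i + Σ_{j≠i} q_j.
First-order condition: 246 − 4q_i − 2Σ_{j≠i} q_j = 0.
With identical mines, set every q_j = q: then 246 − 4q − 4q = 0, i.e. q = 246/8 = 30.75.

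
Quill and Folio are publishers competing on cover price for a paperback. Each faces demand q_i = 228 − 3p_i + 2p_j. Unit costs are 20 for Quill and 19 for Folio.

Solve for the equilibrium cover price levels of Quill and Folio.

Quill's profit: π = (p_{Quill} − 20)(228 − 3p_{Quill} + 2p_{Folio}).
∂π/∂p_{Quill} = 288 − 6p_{Quill} + 2p_{Folio} = 0 ⇒ p_{Quill} = 48 + (1/3)p_{Folio}.
Similarly p_{Folio} = 47.5 + (1/3)p_{Quill}.
Solving the two reaction functions simultaneously: (1 − (1/3)(1/3))p_{Quill} = 48 + (1/3)·47.5, so (8/9)p_{Quill} = 383/6 and p_{Quill} = 71.8125.
Then p_{Folio} = 47.5 + (1/3)·71.8125 = 71.4375.

71.8125, 71.4375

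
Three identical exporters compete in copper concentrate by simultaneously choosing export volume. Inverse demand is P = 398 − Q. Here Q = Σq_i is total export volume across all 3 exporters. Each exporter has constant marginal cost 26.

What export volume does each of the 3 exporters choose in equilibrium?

93

A representative exporter's profit is π_i = q_i(398 − Q) − 26q_i, with Q = q_i + Σ_{j≠i} q_j.
First-order condition: 372 − 2q_i − Σ_{j≠i} q_j = 0.
With identical exporters, set every q_j = q: then 372 − 2q − 2q = 0, i.e. q = 372/4 = 93.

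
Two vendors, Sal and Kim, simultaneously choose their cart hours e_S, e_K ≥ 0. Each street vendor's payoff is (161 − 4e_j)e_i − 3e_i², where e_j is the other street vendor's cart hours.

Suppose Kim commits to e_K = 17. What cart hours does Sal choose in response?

Sal's payoff is (161 − 4e_K)e_S − 3e_S².
∂π/∂e_S = 161 − 4e_K − 6e_S = 0, so e_S = 161/6 − (2/3)e_K.
At e_K = 17: e_S = 161/6 − (2/3)·17 = 15.5.

15.5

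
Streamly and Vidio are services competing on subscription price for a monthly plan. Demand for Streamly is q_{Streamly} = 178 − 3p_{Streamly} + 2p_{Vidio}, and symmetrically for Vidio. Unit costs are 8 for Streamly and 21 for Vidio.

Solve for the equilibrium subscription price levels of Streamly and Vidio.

Streamly's profit: π = (p_{Streamly} − 8)(178 − 3p_{Streamly} + 2p_{Vidio}).
∂π/∂p_{Streamly} = 202 − 6p_{Streamly} + 2p_{Vidio} = 0 ⇒ p_{Streamly} = 101/3 + (1/3)p_{Vidio}.
Similarly p_{Vidio} = 241/6 + (1/3)p_{Streamly}.
Solving the two reaction functions simultaneously: (1 − (1/3)(1/3))p_{Streamly} = 101/3 + (1/3)·(241/6), so (8/9)p_{Streamly} = 847/18 and p_{Streamly} = 52.9375.
Then p_{Vidio} = 241/6 + (1/3)·52.9375 = 57.8125.

52.9375, 57.8125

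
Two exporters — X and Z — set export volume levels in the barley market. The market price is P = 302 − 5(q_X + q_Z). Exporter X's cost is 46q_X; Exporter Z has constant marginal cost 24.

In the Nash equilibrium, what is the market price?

124

Exporter X's profit: π = q_X(302 − 5(q_X + q_Z)) − 46q_X.
∂π/∂q_X = 256 − 10q_X − 5q_Z = 0, so q_X = 25.6 − 0.5q_Z.
By the same steps for Z: q_Z = 27.8 − 0.5q_X.
Plugging q_Z into X's best response: q_X = 25.6 − 0.5(27.8 − 0.5q_X) ⇒ 0.75q_X = 11.7, so q_X = 15.6.
Then q_Z = 27.8 − 0.5·15.6 = 20.
Equilibrium price: P = 302 − 5·35.6 = 124.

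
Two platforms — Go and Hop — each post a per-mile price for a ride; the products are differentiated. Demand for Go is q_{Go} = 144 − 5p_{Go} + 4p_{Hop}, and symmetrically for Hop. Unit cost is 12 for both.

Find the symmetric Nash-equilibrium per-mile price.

Go's profit: π = (p_{Go} − 12)(144 − 5p_{Go} + 4p_{Hop}).
∂π/∂p_{Go} = 204 − 10p_{Go} + 4p_{Hop} = 0 ⇒ p_{Go} = 20.4 + 0.4p_{Hop}.
Setting p_{Go} = p_{Hop} in the reaction function: p_{Go} = 20.4 + 0.4p_{Go}, so p_{Go} = 20.4 / 0.6 = 34.

34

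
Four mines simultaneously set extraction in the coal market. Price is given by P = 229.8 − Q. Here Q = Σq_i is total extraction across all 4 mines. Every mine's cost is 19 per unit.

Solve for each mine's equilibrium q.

42.16

A representative mine's profit is π_i = q_i(229.8 − Q) − 19q_i, with Q = q_i + Σ_{j≠i} q_j.
First-order condition: 210.8 − 2q_i − Σ_{j≠i} q_j = 0.
With identical mines, set every q_j = q: then 210.8 − 2q − 3q = 0, i.e. q = 210.8/5 = 42.16.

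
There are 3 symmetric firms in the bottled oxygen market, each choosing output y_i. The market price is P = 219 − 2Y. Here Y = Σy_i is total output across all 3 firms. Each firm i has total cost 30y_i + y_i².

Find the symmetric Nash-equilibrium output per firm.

18.9

A representative firm's profit is π_i = y_i(219 − 2Y) − 30y_i − y_i², with Y = y_i + Σ_{j≠i} y_j.
First-order condition: 189 − 6y_i − 2Σ_{j≠i} y_j = 0.
Imposing symmetry (y_j = y for all j) turns Σ_{j≠i} y_j into 2y, so 189 = 10y and y = 18.9.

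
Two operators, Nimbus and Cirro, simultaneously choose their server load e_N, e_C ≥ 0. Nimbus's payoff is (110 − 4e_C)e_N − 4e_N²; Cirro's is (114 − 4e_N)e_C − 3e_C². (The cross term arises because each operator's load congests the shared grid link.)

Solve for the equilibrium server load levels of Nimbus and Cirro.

6.375, 14.75

Expanding Nimbus's payoff: 110e_N − 4e_Ce_N − 4e_N².
∂π/∂e_N = 110 − 4e_C − 8e_N = 0, so e_N = 13.75 − 0.5e_C.
Likewise for Cirro: e_C = 19 − (2/3)e_N.
Substituting the second reaction function into the first: e_N = 13.75 − 0.5(19 − (2/3)e_N), which gives (2/3)e_N = 4.25 ⇒ e_N = 6.375.
Then e_C = 19 − (2/3)·6.375 = 14.75.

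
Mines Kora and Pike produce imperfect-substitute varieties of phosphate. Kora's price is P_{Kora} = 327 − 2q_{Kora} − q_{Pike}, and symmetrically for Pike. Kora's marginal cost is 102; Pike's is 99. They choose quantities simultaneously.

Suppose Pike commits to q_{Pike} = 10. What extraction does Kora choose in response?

Mine Kora's profit: π = q_{Kora}(327 − 2q_{Kora} − q_{Pike}) − 102q_{Kora}.
∂π/∂q_{Kora} = 225 − 4q_{Kora} − q_{Pike} = 0 ⇒ q_{Kora} = 56.25 − 0.25q_{Pike}.
At q_{Pike} = 10: q_{Kora} = 56.25 − 0.25·10 = 53.75.

53.75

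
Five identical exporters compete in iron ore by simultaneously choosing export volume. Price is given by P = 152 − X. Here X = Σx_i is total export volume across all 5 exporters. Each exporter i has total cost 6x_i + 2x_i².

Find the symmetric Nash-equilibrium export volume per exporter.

14.6

A representative exporter's profit is π_i = x_i(152 − X) − 6x_i − 2x_i², with X = x_i + Σ_{j≠i} x_j.
First-order condition: 146 − 6x_i − Σ_{j≠i} x_j = 0.
With identical exporters, set every x_j = x: then 146 − 6x − 4x = 0, i.e. x = 146/10 = 14.6.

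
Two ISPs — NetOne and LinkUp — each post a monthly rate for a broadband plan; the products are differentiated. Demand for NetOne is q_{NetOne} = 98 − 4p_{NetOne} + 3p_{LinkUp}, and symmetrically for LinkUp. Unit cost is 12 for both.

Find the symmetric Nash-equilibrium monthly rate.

29.2

NetOne's profit: π = (p_{NetOne} − 12)(98 − 4p_{NetOne} + 3p_{LinkUp}).
∂π/∂p_{NetOne} = 146 − 8p_{NetOne} + 3p_{LinkUp} = 0 ⇒ p_{NetOne} = 18.25 + 0.375p_{LinkUp}.
Setting p_{NetOne} = p_{LinkUp} in the reaction function: p_{NetOne} = 18.25 + 0.375p_{NetOne}, so p_{NetOne} = 18.25 / 0.625 = 29.2.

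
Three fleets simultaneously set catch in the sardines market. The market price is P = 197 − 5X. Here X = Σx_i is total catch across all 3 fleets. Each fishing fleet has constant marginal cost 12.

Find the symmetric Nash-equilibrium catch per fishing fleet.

A representative fishing fleet's profit is π_i = x_i(197 − 5X) − 12x_i, with X = x_i + Σ_{j≠i} x_j.
First-order condition: 185 − 10x_i − 5Σ_{j≠i} x_j = 0.
With identical fishing fleets, set every x_j = x: then 185 − 10x − 10x = 0, i.e. x = 185/20 = 9.25.

9.25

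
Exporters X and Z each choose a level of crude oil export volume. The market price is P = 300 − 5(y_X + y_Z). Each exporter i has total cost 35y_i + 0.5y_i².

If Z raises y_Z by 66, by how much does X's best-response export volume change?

-30

Exporter X's profit: π = y_X(300 − 5(y_X + y_Z)) − 35y_X − 0.5y_X².
∂π/∂y_X = 265 − 11y_X − 5y_Z = 0, so y_X = 265/11 − (5/11)y_Z.
The reaction-function slope is −5/11, so a 66-unit rise in y_Z moves y_X by −5/11 × 66 = −30. X's best response falls — the actions are strategic substitutes.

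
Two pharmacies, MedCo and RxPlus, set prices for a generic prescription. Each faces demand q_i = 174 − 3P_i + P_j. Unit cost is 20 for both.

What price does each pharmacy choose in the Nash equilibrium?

MedCo's profit: π = (P_{MedCo} − 20)(174 − 3P_{MedCo} + P_{RxPlus}).
∂π/∂P_{MedCo} = 234 − 6P_{MedCo} + P_{RxPlus} = 0 ⇒ P_{MedCo} = 39 + (1/6)P_{RxPlus}.
Setting P_{MedCo} = P_{RxPlus} in the reaction function: P_{MedCo} = 39 + (1/6)P_{MedCo}, so P_{MedCo} = 39 / (5/6) = 46.8.

46.8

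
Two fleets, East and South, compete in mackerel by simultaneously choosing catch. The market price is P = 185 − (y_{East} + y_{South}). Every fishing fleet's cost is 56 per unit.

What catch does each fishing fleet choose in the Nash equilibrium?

Fishing fleet East's profit: π = y_{East}(185 − (y_{East} + y_{South})) − 56y_{East}.
∂π/∂y_{East} = 129 − 2y_{East} − y_{South} = 0, so y_{East} = 64.5 − 0.5y_{South}.
Setting y_{East} = y_{South} in the reaction function: y_{East} = 64.5 − 0.5y_{East}, so y_{East} = 64.5 / 1.5 = 43.

43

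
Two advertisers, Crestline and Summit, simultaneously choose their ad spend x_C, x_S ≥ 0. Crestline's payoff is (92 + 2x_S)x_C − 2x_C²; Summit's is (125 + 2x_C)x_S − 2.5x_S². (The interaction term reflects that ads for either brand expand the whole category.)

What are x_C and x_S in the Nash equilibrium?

Expanding Crestline's payoff: 92x_C + 2x_Sx_C − 2x_C².
∂π/∂x_C = 92 + 2x_S − 4x_C = 0, so x_C = 23 + 0.5x_S.
Likewise for Summit: x_S = 25 + 0.4x_C.
Plugging x_S into Crestline's best response: x_C = 23 + 0.5(25 + 0.4x_C) ⇒ 0.8x_C = 35.5, so x_C = 44.375.
Then x_S = 25 + 0.4·44.375 = 42.75.

44.375, 42.75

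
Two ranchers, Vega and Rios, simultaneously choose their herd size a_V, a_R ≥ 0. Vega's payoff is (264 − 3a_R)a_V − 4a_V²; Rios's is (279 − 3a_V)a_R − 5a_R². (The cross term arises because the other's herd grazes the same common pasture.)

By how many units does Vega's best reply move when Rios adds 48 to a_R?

Expanding Vega's payoff: 264a_V − 3a_Ra_V − 4a_V².
∂π/∂a_V = 264 − 3a_R − 8a_V = 0, so a_V = 33 − 0.375a_R.
The reaction-function slope is −0.375, so a 48-unit rise in a_R moves a_V by −0.375 × 48 = −18. Vega's best response falls — the actions are strategic substitutes.

-18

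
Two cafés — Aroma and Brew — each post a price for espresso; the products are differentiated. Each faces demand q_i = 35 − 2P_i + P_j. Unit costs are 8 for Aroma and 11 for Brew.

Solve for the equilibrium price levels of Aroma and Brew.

17.4, 18.6

Aroma's profit: π = (P_{Aroma} − 8)(35 − 2P_{Aroma} + P_{Brew}).
∂π/∂P_{Aroma} = 51 − 4P_{Aroma} + P_{Brew} = 0 ⇒ P_{Aroma} = 12.75 + 0.25P_{Brew}.
Similarly P_{Brew} = 14.25 + 0.25P_{Aroma}.
Substituting the second reaction function into the first: P_{Aroma} = 12.75 + 0.25(14.25 + 0.25P_{Aroma}), which gives 0.9375P_{Aroma} = 16.3125 ⇒ P_{Aroma} = 17.4.
Then P_{Brew} = 14.25 + 0.25·17.4 = 18.6.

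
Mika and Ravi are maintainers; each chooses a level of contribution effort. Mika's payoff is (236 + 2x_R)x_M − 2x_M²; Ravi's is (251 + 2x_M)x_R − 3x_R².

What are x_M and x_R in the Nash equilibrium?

Expanding Mika's payoff: 236x_M + 2x_Rx_M − 2x_M².
∂π/∂x_M = 236 + 2x_R − 4x_M = 0, so x_M = 59 + 0.5x_R.
Likewise for Ravi: x_R = 251/6 + (1/3)x_M.
Solving the two reaction functions simultaneously: (1 − (0.5)(1/3))x_M = 59 + 0.5·(251/6), so (5/6)x_M = 959/12 and x_M = 95.9.
Then x_R = 251/6 + (1/3)·95.9 = 73.8.

95.9, 73.8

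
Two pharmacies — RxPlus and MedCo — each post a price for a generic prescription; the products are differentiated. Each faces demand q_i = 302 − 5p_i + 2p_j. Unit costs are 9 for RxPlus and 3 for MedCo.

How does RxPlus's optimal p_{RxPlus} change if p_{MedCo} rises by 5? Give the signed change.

1

RxPlus's profit: π = (p_{RxPlus} − 9)(302 − 5p_{RxPlus} + 2p_{MedCo}).
∂π/∂p_{RxPlus} = 347 − 10p_{RxPlus} + 2p_{MedCo} = 0 ⇒ p_{RxPlus} = 34.7 + 0.2p_{MedCo}.
The reaction-function slope is 0.2, so a 5-unit rise in p_{MedCo} moves p_{RxPlus} by 0.2 × 5 = 1. RxPlus's best response rises — the actions are strategic complements.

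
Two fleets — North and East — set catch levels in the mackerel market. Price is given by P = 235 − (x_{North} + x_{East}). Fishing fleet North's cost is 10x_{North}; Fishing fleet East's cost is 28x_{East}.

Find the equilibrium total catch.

Fishing fleet North's profit: π = x_{North}(235 − (x_{North} + x_{East})) − 10x_{North}.
∂π/∂x_{North} = 225 − 2x_{North} − x_{East} = 0, so x_{North} = 112.5 − 0.5x_{East}.
By the same steps for East: x_{East} = 103.5 − 0.5x_{North}.
Solving the two reaction functions simultaneously: (1 − (−0.5)(−0.5))x_{North} = 112.5 − 0.5·103.5, so 0.75x_{North} = 60.75 and x_{North} = 81.
Then x_{East} = 103.5 − 0.5·81 = 63.
Total catch: 81 + 63 = 144.

144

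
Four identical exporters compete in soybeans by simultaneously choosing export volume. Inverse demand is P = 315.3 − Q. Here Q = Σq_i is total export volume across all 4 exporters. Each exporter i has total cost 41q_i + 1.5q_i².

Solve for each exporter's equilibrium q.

34.2875

A representative exporter's profit is π_i = q_i(315.3 − Q) − 41q_i − 1.5q_i², with Q = q_i + Σ_{j≠i} q_j.
First-order condition: 274.3 − 5q_i − Σ_{j≠i} q_j = 0.
With identical exporters, set every q_j = q: then 274.3 − 5q − 3q = 0, i.e. q = 274.3/8 = 34.2875.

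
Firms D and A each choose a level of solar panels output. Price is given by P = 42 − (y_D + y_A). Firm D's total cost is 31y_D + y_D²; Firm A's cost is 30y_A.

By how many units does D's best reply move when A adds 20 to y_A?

-5

Firm D's profit: π = y_D(42 − (y_D + y_A)) − 31y_D − y_D².
∂π/∂y_D = 11 − 4y_D − y_A = 0, so y_D = 2.75 − 0.25y_A.
The reaction-function slope is −0.25, so a 20-unit rise in y_A moves y_D by −0.25 × 20 = −5. D's best response falls — the actions are strategic substitutes.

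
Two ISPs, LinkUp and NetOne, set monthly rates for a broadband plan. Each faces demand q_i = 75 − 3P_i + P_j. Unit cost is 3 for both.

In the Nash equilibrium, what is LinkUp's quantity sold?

LinkUp's profit: π = (P_{LinkUp} − 3)(75 − 3P_{LinkUp} + P_{NetOne}).
∂π/∂P_{LinkUp} = 84 − 6P_{LinkUp} + P_{NetOne} = 0 ⇒ P_{LinkUp} = 14 + (1/6)P_{NetOne}.
The game is symmetric, so in equilibrium P_{NetOne} = P_{LinkUp}: the reaction function gives (5/6)P_{LinkUp} = 14, hence P_{LinkUp} = 16.8.
q_{LinkUp} = 75 − 3·16.8 + 16.8 = 41.4.

41.4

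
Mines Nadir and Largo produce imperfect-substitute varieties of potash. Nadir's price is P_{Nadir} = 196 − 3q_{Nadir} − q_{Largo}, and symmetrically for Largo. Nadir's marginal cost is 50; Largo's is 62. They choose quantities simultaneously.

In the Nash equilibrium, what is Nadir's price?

113.6

Mine Nadir's profit: π = q_{Nadir}(196 − 3q_{Nadir} − q_{Largo}) − 50q_{Nadir}.
∂π/∂q_{Nadir} = 146 − 6q_{Nadir} − q_{Largo} = 0 ⇒ q_{Nadir} = 73/3 − (1/6)q_{Largo}.
Similarly q_{Largo} = 67/3 − (1/6)q_{Nadir}.
Plugging q_{Largo} into Nadir's best response: q_{Nadir} = 73/3 − (1/6)(67/3 − (1/6)q_{Nadir}) ⇒ (35/36)q_{Nadir} = 371/18, so q_{Nadir} = 21.2.
Then q_{Largo} = 67/3 − (1/6)·21.2 = 18.8.
P_{Nadir} = 196 − 3·21.2 − 18.8 = 113.6.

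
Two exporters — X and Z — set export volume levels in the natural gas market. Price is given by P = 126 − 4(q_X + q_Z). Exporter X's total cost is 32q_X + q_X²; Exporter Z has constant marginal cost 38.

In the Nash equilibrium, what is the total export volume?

Exporter X's profit: π = q_X(126 − 4(q_X + q_Z)) − 32q_X − q_X².
∂π/∂q_X = 94 − 10q_X − 4q_Z = 0, so q_X = 9.4 − 0.4q_Z.
For Z: ∂π/∂q_Z = 88 − 8q_Z − 4q_X = 0 ⇒ q_Z = 11 − 0.5q_X.
Substituting the second reaction function into the first: q_X = 9.4 − 0.4(11 − 0.5q_X), which gives 0.8q_X = 5 ⇒ q_X = 6.25.
Then q_Z = 11 − 0.5·6.25 = 7.875.
Total export volume: 6.25 + 7.875 = 14.125.

14.125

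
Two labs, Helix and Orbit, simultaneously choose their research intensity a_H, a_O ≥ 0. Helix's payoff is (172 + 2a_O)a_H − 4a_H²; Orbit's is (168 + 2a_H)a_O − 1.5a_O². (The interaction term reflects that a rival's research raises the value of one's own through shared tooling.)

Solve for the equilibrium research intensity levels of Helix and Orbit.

Expanding Helix's payoff: 172a_H + 2a_Oa_H − 4a_H².
∂π/∂a_H = 172 + 2a_O − 8a_H = 0, so a_H = 21.5 + 0.25a_O.
Likewise for Orbit: a_O = 56 + (2/3)a_H.
Solving the two reaction functions simultaneously: (1 − (0.25)(2/3))a_H = 21.5 + 0.25·56, so (5/6)a_H = 35.5 and a_H = 42.6.
Then a_O = 56 + (2/3)·42.6 = 84.4.

42.6, 84.4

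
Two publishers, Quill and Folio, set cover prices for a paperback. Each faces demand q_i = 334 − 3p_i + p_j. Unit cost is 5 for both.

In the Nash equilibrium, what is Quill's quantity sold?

Quill's profit: π = (p_{Quill} − 5)(334 − 3p_{Quill} + p_{Folio}).
∂π/∂p_{Quill} = 349 − 6p_{Quill} + p_{Folio} = 0 ⇒ p_{Quill} = 349/6 + (1/6)p_{Folio}.
By symmetry p_{Folio} = p_{Quill}; substituting into the reaction function, (5/6)p_{Quill} = 349/6 and p_{Quill} = 69.8.
q_{Quill} = 334 − 3·69.8 + 69.8 = 194.4.

194.4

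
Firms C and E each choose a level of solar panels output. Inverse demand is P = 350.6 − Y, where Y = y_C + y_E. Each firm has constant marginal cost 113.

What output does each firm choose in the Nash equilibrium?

Firm C's profit: π = y_C(350.6 − (y_C + y_E)) − 113y_C.
∂π/∂y_C = 237.6 − 2y_C − y_E = 0, so y_C = 118.8 − 0.5y_E.
By symmetry y_E = y_C; substituting into the reaction function, 1.5y_C = 118.8 and y_C = 79.2.

79.2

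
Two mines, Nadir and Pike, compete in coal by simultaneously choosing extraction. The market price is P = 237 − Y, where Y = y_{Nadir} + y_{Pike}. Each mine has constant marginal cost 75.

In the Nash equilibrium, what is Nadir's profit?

Mine Nadir's profit: π = y_{Nadir}(237 − (y_{Nadir} + y_{Pike})) − 75y_{Nadir}.
∂π/∂y_{Nadir} = 162 − 2y_{Nadir} − y_{Pike} = 0, so y_{Nadir} = 81 − 0.5y_{Pike}.
Setting y_{Nadir} = y_{Pike} in the reaction function: y_{Nadir} = 81 − 0.5y_{Nadir}, so y_{Nadir} = 81 / 1.5 = 54.
Price P = 237 − 108 = 129.
Nadir's profit: (129 − 75)·54 = 2916.

2916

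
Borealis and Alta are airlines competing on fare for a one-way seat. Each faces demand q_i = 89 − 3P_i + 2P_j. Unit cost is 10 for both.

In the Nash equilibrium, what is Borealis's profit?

1170.1875

Borealis's profit: π = (P_{Borealis} − 10)(89 − 3P_{Borealis} + 2P_{Alta}).
∂π/∂P_{Borealis} = 119 − 6P_{Borealis} + 2P_{Alta} = 0 ⇒ P_{Borealis} = 119/6 + (1/3)P_{Alta}.
By symmetry P_{Alta} = P_{Borealis}; substituting into the reaction function, (2/3)P_{Borealis} = 119/6 and P_{Borealis} = 29.75.
q_{Borealis} = 89 − 3·29.75 + 2·29.75 = 59.25.
Profit = (29.75 − 10)·59.25 = 1170.1875.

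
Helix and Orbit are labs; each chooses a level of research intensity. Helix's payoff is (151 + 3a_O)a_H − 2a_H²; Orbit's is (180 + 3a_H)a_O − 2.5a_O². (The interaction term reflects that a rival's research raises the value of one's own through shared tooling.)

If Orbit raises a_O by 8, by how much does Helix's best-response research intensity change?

6

Expanding Helix's payoff: 151a_H + 3a_Oa_H − 2a_H².
∂π/∂a_H = 151 + 3a_O − 4a_H = 0, so a_H = 37.75 + 0.75a_O.
The reaction-function slope is 0.75, so an 8-unit rise in a_O moves a_H by 0.75 × 8 = 6. Helix's best response rises — the actions are strategic complements.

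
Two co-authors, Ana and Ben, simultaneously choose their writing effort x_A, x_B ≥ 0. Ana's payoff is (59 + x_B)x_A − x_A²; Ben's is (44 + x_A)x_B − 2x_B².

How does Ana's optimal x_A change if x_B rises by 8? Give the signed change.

4

Expanding Ana's payoff: 59x_A + x_Bx_A − x_A².
∂π/∂x_A = 59 + x_B − 2x_A = 0, so x_A = 29.5 + 0.5x_B.
The reaction-function slope is 0.5, so an 8-unit rise in x_B moves x_A by 0.5 × 8 = 4. Ana's best response rises — the actions are strategic complements.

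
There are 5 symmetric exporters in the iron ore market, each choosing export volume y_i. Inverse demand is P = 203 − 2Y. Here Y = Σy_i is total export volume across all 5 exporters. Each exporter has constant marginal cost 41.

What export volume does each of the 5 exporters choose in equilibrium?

A representative exporter's profit is π_i = y_i(203 − 2Y) − 41y_i, with Y = y_i + Σ_{j≠i} y_j.
First-order condition: 162 − 4y_i − 2Σ_{j≠i} y_j = 0.
In a symmetric equilibrium every exporter chooses the same y, so Σ_{j≠i} y_j = 4y. The condition becomes 162 − 12y = 0, giving y = 162/12 = 13.5.

13.5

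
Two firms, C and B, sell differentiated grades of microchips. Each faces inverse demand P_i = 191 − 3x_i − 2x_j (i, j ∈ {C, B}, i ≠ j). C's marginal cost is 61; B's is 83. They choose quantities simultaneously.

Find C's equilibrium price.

113.875

Firm C's profit: π = x_C(191 − 3x_C − 2x_B) − 61x_C.
∂π/∂x_C = 130 − 6x_C − 2x_B = 0 ⇒ x_C = 65/3 − (1/3)x_B.
Similarly x_B = 18 − (1/3)x_C.
Plugging x_B into C's best response: x_C = 65/3 − (1/3)(18 − (1/3)x_C) ⇒ (8/9)x_C = 47/3, so x_C = 17.625.
Then x_B = 18 − (1/3)·17.625 = 12.125.
P_C = 191 − 3·17.625 − 2·12.125 = 113.875.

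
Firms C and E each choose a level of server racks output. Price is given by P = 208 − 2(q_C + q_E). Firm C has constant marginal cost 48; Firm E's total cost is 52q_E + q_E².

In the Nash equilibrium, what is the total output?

47.6

Firm C's profit: π = q_C(208 − 2(q_C + q_E)) − 48q_C.
∂π/∂q_C = 160 − 4q_C − 2q_E = 0, so q_C = 40 − 0.5q_E.
For E: ∂π/∂q_E = 156 − 6q_E − 2q_C = 0 ⇒ q_E = 26 − (1/3)q_C.
Solving the two reaction functions simultaneously: (1 − (−0.5)(−1/3))q_C = 40 − 0.5·26, so (5/6)q_C = 27 and q_C = 32.4.
Then q_E = 26 − (1/3)·32.4 = 15.2.
Total output: 32.4 + 15.2 = 47.6.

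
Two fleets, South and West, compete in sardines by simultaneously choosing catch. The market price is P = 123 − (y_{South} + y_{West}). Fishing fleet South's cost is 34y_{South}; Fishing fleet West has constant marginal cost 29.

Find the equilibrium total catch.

61

Fishing fleet South's profit: π = y_{South}(123 − (y_{South} + y_{West})) − 34y_{South}.
∂π/∂y_{South} = 89 − 2y_{South} − y_{West} = 0, so y_{South} = 44.5 − 0.5y_{West}.
By the same steps for West: y_{West} = 47 − 0.5y_{South}.
Solving the two reaction functions simultaneously: (1 − (−0.5)(−0.5))y_{South} = 44.5 − 0.5·47, so 0.75y_{South} = 21 and y_{South} = 28.
Then y_{West} = 47 − 0.5·28 = 33.
Total catch: 28 + 33 = 61.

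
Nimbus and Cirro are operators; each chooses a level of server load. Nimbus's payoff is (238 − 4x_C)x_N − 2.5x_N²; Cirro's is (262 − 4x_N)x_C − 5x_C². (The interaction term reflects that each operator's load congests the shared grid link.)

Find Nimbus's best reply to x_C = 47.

Expanding Nimbus's payoff: 238x_N − 4x_Cx_N − 2.5x_N².
∂π/∂x_N = 238 − 4x_C − 5x_N = 0, so x_N = 47.6 − 0.8x_C.
At x_C = 47: x_N = 47.6 − 0.8·47 = 10.

10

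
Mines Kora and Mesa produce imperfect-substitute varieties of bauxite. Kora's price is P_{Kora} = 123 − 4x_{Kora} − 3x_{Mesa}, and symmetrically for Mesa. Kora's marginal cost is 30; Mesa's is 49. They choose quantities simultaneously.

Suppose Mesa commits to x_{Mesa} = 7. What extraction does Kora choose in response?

9

Mine Kora's profit: π = x_{Kora}(123 − 4x_{Kora} − 3x_{Mesa}) − 30x_{Kora}.
∂π/∂x_{Kora} = 93 − 8x_{Kora} − 3x_{Mesa} = 0 ⇒ x_{Kora} = 11.625 − 0.375x_{Mesa}.
At x_{Mesa} = 7: x_{Kora} = 11.625 − 0.375·7 = 9.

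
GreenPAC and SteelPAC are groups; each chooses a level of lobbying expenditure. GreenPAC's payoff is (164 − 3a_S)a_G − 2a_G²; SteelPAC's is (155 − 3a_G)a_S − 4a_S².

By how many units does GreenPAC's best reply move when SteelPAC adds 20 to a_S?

Expanding GreenPAC's payoff: 164a_G − 3a_Sa_G − 2a_G².
∂π/∂a_G = 164 − 3a_S − 4a_G = 0, so a_G = 41 − 0.75a_S.
The reaction-function slope is −0.75, so a 20-unit rise in a_S moves a_G by −0.75 × 20 = −15. GreenPAC's best response falls — the actions are strategic substitutes.

-15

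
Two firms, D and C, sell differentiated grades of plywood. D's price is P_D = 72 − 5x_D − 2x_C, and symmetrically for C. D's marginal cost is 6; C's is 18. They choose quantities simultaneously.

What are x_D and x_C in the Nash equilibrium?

Firm D's profit: π = x_D(72 − 5x_D − 2x_C) − 6x_D.
∂π/∂x_D = 66 − 10x_D − 2x_C = 0 ⇒ x_D = 6.6 − 0.2x_C.
Similarly x_C = 5.4 − 0.2x_D.
Plugging x_C into D's best response: x_D = 6.6 − 0.2(5.4 − 0.2x_D) ⇒ 0.96x_D = 5.52, so x_D = 5.75.
Then x_C = 5.4 − 0.2·5.75 = 4.25.

5.75, 4.25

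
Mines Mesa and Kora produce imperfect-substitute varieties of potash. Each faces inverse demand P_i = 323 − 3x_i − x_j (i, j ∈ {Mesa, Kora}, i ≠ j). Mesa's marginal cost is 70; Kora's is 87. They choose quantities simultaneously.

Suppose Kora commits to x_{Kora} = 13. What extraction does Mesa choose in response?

40

Mine Mesa's profit: π = x_{Mesa}(323 − 3x_{Mesa} − x_{Kora}) − 70x_{Mesa}.
∂π/∂x_{Mesa} = 253 − 6x_{Mesa} − x_{Kora} = 0 ⇒ x_{Mesa} = 253/6 − (1/6)x_{Kora}.
At x_{Kora} = 13: x_{Mesa} = 253/6 − (1/6)·13 = 40.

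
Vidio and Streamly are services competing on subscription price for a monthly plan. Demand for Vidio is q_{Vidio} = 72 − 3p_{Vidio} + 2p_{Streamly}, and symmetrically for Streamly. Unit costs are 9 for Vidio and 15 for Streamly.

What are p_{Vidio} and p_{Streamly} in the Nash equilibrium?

25.875, 28.125

Vidio's profit: π = (p_{Vidio} − 9)(72 − 3p_{Vidio} + 2p_{Streamly}).
∂π/∂p_{Vidio} = 99 − 6p_{Vidio} + 2p_{Streamly} = 0 ⇒ p_{Vidio} = 16.5 + (1/3)p_{Streamly}.
Similarly p_{Streamly} = 19.5 + (1/3)p_{Vidio}.
Substituting the second reaction function into the first: p_{Vidio} = 16.5 + (1/3)(19.5 + (1/3)p_{Vidio}), which gives (8/9)p_{Vidio} = 23 ⇒ p_{Vidio} = 25.875.
Then p_{Streamly} = 19.5 + (1/3)·25.875 = 28.125.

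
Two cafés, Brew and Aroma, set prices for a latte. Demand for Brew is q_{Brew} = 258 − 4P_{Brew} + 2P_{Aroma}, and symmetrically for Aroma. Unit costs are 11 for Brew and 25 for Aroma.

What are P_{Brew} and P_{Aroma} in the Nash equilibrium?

Brew's profit: π = (P_{Brew} − 11)(258 − 4P_{Brew} + 2P_{Aroma}).
∂π/∂P_{Brew} = 302 − 8P_{Brew} + 2P_{Aroma} = 0 ⇒ P_{Brew} = 37.75 + 0.25P_{Aroma}.
Similarly P_{Aroma} = 44.75 + 0.25P_{Brew}.
Solving the two reaction functions simultaneously: (1 − (0.25)(0.25))P_{Brew} = 37.75 + 0.25·44.75, so 0.9375P_{Brew} = 48.9375 and P_{Brew} = 52.2.
Then P_{Aroma} = 44.75 + 0.25·52.2 = 57.8.

52.2, 57.8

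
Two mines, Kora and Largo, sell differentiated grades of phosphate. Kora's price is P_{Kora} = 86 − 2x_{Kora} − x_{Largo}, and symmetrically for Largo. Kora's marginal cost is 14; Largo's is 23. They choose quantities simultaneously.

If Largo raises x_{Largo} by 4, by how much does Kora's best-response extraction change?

Mine Kora's profit: π = x_{Kora}(86 − 2x_{Kora} − x_{Largo}) − 14x_{Kora}.
∂π/∂x_{Kora} = 72 − 4x_{Kora} − x_{Largo} = 0 ⇒ x_{Kora} = 18 − 0.25x_{Largo}.
The reaction-function slope is −0.25, so a 4-unit rise in x_{Largo} moves x_{Kora} by −0.25 × 4 = −1. Kora's best response falls — the actions are strategic substitutes.

-1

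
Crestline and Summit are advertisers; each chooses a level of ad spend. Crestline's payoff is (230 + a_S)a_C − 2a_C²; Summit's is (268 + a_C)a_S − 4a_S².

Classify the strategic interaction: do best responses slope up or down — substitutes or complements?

Expanding Crestline's payoff: 230a_C + a_Sa_C − 2a_C².
∂π/∂a_C = 230 + a_S − 4a_C = 0, so a_C = 57.5 + 0.25a_S.
The best-response slope da_C/da_S = 0.25 > 0: the reaction function is upward-sloping, so the choices are strategic complements.

strategic complements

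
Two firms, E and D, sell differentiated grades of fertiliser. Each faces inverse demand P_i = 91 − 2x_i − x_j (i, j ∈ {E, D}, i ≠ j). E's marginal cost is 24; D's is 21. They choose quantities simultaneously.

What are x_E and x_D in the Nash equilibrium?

13.2, 14.2

Firm E's profit: π = x_E(91 − 2x_E − x_D) − 24x_E.
∂π/∂x_E = 67 − 4x_E − x_D = 0 ⇒ x_E = 16.75 − 0.25x_D.
Similarly x_D = 17.5 − 0.25x_E.
Substituting the second reaction function into the first: x_E = 16.75 − 0.25(17.5 − 0.25x_E), which gives 0.9375x_E = 12.375 ⇒ x_E = 13.2.
Then x_D = 17.5 − 0.25·13.2 = 14.2.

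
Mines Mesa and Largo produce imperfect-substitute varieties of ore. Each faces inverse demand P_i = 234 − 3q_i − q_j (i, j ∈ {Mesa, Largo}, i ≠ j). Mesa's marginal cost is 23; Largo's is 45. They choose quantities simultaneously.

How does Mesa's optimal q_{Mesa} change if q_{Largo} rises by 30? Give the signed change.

-5

Mine Mesa's profit: π = q_{Mesa}(234 − 3q_{Mesa} − q_{Largo}) − 23q_{Mesa}.
∂π/∂q_{Mesa} = 211 − 6q_{Mesa} − q_{Largo} = 0 ⇒ q_{Mesa} = 211/6 − (1/6)q_{Largo}.
The reaction-function slope is −1/6, so a 30-unit rise in q_{Largo} moves q_{Mesa} by −1/6 × 30 = −5. Mesa's best response falls — the actions are strategic substitutes.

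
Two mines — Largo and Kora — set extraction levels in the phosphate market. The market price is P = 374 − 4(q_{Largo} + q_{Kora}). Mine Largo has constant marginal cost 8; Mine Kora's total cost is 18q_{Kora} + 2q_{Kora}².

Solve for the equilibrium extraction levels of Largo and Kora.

37.1, 17.3

Mine Largo's profit: π = q_{Largo}(374 − 4(q_{Largo} + q_{Kora})) − 8q_{Largo}.
∂π/∂q_{Largo} = 366 − 8q_{Largo} − 4q_{Kora} = 0, so q_{Largo} = 45.75 − 0.5q_{Kora}.
For Kora: ∂π/∂q_{Kora} = 356 − 12q_{Kora} − 4q_{Largo} = 0 ⇒ q_{Kora} = 89/3 − (1/3)q_{Largo}.
Solving the two reaction functions simultaneously: (1 − (−0.5)(−1/3))q_{Largo} = 45.75 − 0.5·(89/3), so (5/6)q_{Largo} = 371/12 and q_{Largo} = 37.1.
Then q_{Kora} = 89/3 − (1/3)·37.1 = 17.3.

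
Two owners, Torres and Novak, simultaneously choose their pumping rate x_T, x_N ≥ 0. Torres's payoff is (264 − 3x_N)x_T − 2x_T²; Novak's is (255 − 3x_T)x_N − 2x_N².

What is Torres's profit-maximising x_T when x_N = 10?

58.5

Expanding Torres's payoff: 264x_T − 3x_Nx_T − 2x_T².
∂π/∂x_T = 264 − 3x_N − 4x_T = 0, so x_T = 66 − 0.75x_N.
At x_N = 10: x_T = 66 − 0.75·10 = 58.5.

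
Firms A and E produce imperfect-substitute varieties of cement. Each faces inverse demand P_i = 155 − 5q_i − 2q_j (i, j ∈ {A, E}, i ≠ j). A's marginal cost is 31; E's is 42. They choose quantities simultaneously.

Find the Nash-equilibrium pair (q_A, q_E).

10.5625, 9.1875

Firm A's profit: π = q_A(155 − 5q_A − 2q_E) − 31q_A.
∂π/∂q_A = 124 − 10q_A − 2q_E = 0 ⇒ q_A = 12.4 − 0.2q_E.
Similarly q_E = 11.3 − 0.2q_A.
Plugging q_E into A's best response: q_A = 12.4 − 0.2(11.3 − 0.2q_A) ⇒ 0.96q_A = 10.14, so q_A = 10.5625.
Then q_E = 11.3 − 0.2·10.5625 = 9.1875.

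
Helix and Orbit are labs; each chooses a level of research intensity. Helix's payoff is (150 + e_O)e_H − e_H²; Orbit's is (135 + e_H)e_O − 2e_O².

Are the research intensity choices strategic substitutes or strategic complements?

strategic complements

Expanding Helix's payoff: 150e_H + e_Oe_H − e_H².
∂π/∂e_H = 150 + e_O − 2e_H = 0, so e_H = 75 + 0.5e_O.
The best-response slope de_H/de_O = 0.5 > 0: the reaction function is upward-sloping, so the choices are strategic complements.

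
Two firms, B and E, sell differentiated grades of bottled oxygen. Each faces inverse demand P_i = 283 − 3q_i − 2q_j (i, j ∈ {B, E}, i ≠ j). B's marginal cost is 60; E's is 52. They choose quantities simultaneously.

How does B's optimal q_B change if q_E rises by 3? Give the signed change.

-1

Firm B's profit: π = q_B(283 − 3q_B − 2q_E) − 60q_B.
∂π/∂q_B = 223 − 6q_B − 2q_E = 0 ⇒ q_B = 223/6 − (1/3)q_E.
The reaction-function slope is −1/3, so a 3-unit rise in q_E moves q_B by −1/3 × 3 = −1. B's best response falls — the actions are strategic substitutes.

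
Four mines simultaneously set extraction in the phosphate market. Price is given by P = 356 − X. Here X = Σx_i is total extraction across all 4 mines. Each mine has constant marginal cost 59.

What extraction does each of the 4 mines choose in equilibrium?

A representative mine's profit is π_i = x_i(356 − X) − 59x_i, with X = x_i + Σ_{j≠i} x_j.
First-order condition: 297 − 2x_i − Σ_{j≠i} x_j = 0.
Imposing symmetry (x_j = x for all j) turns Σ_{j≠i} x_j into 3x, so 297 = 5x and x = 59.4.

59.4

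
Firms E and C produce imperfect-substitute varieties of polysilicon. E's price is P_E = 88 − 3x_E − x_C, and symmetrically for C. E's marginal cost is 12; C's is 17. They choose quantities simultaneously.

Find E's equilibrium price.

45

Firm E's profit: π = x_E(88 − 3x_E − x_C) − 12x_E.
∂π/∂x_E = 76 − 6x_E − x_C = 0 ⇒ x_E = 38/3 − (1/6)x_C.
Similarly x_C = 71/6 − (1/6)x_E.
Substituting the second reaction function into the first: x_E = 38/3 − (1/6)(71/6 − (1/6)x_E), which gives (35/36)x_E = 385/36 ⇒ x_E = 11.
Then x_C = 71/6 − (1/6)·11 = 10.
P_E = 88 − 3·11 − 10 = 45.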